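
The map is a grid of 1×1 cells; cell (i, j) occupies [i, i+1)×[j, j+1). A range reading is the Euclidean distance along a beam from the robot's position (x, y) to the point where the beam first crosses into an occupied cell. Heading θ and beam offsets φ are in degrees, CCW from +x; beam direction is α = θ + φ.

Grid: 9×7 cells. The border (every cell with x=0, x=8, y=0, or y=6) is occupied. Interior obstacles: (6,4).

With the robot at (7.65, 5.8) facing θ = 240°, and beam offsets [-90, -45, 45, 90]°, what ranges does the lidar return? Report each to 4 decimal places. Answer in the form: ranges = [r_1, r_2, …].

ranges = [0.4000, 6.8846, 1.3523, 0.4041]

beam 1: φ=-90°, α=150°
  direction (-0.8660, 0.5000); cell (7,5); t to first gridline: x 0.7506, y 0.4000 (then +1.1547 / +2.0000)
    (7,6) via y @ 0.4000  # hit
  → r_1 = 0.4000
beam 2: φ=-45°, α=195°
  direction (-0.9659, -0.2588); cell (7,5); t to first gridline: x 0.6729, y 3.0910 (then +1.0353 / +3.8637)
    (6,5) via x @ 0.6729
    (5,5) via x @ 1.7082
    (4,5) via x @ 2.7435
    (4,4) via y @ 3.0910
    (3,4) via x @ 3.7788
    (2,4) via x @ 4.8140
    (1,4) via x @ 5.8493
    (0,4) via x @ 6.8846  # hit
  → r_2 = 6.8846
beam 3: φ=45°, α=285°
  direction (0.2588, -0.9659); cell (7,5); t to first gridline: x 1.3523, y 0.8282 (then +3.8637 / +1.0353)
    (7,4) via y @ 0.8282
    (8,4) via x @ 1.3523  # hit
  → r_3 = 1.3523
beam 4: φ=90°, α=330°
  direction (0.8660, -0.5000); cell (7,5); t to first gridline: x 0.4041, y 1.6000 (then +1.1547 / +2.0000)
    (8,5) via x @ 0.4041  # hit
  → r_4 = 0.4041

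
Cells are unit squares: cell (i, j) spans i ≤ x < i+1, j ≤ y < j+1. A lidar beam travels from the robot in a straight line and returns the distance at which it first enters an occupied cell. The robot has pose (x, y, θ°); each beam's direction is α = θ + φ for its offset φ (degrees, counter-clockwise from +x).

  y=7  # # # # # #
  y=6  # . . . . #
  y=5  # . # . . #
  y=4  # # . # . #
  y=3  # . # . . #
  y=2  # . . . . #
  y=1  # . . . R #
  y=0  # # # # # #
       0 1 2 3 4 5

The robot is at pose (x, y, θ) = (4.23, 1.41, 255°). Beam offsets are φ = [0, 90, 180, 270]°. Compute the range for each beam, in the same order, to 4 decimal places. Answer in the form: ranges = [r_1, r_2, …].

beam 1: φ=0°, α=255°
  dir = (cos 255°, sin 255°) = (-0.2588, -0.9659); from cell (4,1)
  next x-line at t=0.8887, next y-line at t=0.4245; Δt_x=3.8637, Δt_y=1.0353
    y: enter (4,0) at t=0.4245 ← occupied
  → r_1 = 0.4245
beam 2: φ=90°, α=345°
  dir = (cos 345°, sin 345°) = (0.9659, -0.2588); from cell (4,1)
  next x-line at t=0.7972, next y-line at t=1.5841; Δt_x=1.0353, Δt_y=3.8637
    x: enter (5,1) at t=0.7972 ← occupied
  → r_2 = 0.7972
beam 3: φ=180°, α=75°
  dir = (cos 75°, sin 75°) = (0.2588, 0.9659); from cell (4,1)
  next x-line at t=2.9751, next y-line at t=0.6108; Δt_x=3.8637, Δt_y=1.0353
    y: enter (4,2) at t=0.6108
    y: enter (4,3) at t=1.6461
    y: enter (4,4) at t=2.6814
    x: enter (5,4) at t=2.9751 ← occupied
  → r_3 = 2.9751
beam 4: φ=270°, α=165°
  dir = (cos 165°, sin 165°) = (-0.9659, 0.2588); from cell (4,1)
  next x-line at t=0.2381, next y-line at t=2.2796; Δt_x=1.0353, Δt_y=3.8637
    x: enter (3,1) at t=0.2381
    x: enter (2,1) at t=1.2734
    y: enter (2,2) at t=2.2796
    x: enter (1,2) at t=2.3087
    x: enter (0,2) at t=3.3439 ← occupied
  → r_4 = 3.3439

ranges = [0.4245, 0.7972, 2.9751, 3.3439]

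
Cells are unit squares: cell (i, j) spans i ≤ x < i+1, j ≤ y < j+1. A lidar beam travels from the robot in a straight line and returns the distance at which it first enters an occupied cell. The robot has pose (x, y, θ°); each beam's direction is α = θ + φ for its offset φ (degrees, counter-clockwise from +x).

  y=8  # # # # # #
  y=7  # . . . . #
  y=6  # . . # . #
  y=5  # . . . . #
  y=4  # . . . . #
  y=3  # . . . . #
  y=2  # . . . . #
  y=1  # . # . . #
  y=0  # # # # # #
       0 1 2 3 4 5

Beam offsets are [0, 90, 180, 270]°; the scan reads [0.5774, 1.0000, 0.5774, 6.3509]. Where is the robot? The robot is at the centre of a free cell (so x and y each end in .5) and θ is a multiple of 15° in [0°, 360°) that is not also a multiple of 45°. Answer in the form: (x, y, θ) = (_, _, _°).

Candidates: 26 free-cell centres × 16 headings = 416 poses. Raycast each; keep the one whose scan matches to 4 dp.
  (3.5, 5.5, 165°): beam 1 = 2.5882 ≠ 0.5774 ✗
  (4.5, 1.5, 120°): beam 1 = 7.0000 ≠ 0.5774 ✗
  (3.5, 5.5, 60°): beam 2 = 2.8868 ≠ 1.0000 ✗
  …
  (4.5, 6.5, 330°): r_1=0.5774, r_2=1.0000, r_3=0.5774, r_4=6.3509 — all match ✓
Only this pose fits every beam.

(x, y, θ) = (4.5, 6.5, 330°)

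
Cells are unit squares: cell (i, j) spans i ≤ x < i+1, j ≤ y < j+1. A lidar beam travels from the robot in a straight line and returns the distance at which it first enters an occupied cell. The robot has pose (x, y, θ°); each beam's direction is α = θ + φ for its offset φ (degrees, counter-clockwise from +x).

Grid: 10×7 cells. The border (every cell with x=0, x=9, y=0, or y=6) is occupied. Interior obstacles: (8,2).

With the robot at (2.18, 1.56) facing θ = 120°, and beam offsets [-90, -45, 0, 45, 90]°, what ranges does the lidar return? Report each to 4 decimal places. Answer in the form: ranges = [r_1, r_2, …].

ranges = [7.8751, 4.5966, 2.3600, 1.2216, 1.1200]

beam 1: φ=-90°, α=30°
  d=(0.8660,0.5000)  start (2,1)  tX=0.9469 tY=0.8800  stride 1/|dx|=1.1547 1/|dy|=2.0000
    cross y-line → (2,2), t=0.8800
    cross x-line → (3,2), t=0.9469
    cross x-line → (4,2), t=2.1016
    cross y-line → (4,3), t=2.8800
    cross x-line → (5,3), t=3.2563
    cross x-line → (6,3), t=4.4110
    cross y-line → (6,4), t=4.8800
    cross x-line → (7,4), t=5.5657
    cross x-line → (8,4), t=6.7204
    cross y-line → (8,5), t=6.8800
    cross x-line → (9,5), t=7.8751 (wall)
  → r_1 = 7.8751
beam 2: φ=-45°, α=75°
  d=(0.2588,0.9659)  start (2,1)  tX=3.1682 tY=0.4555  stride 1/|dx|=3.8637 1/|dy|=1.0353
    cross y-line → (2,2), t=0.4555
    cross y-line → (2,3), t=1.4908
    cross y-line → (2,4), t=2.5261
    cross x-line → (3,4), t=3.1682
    cross y-line → (3,5), t=3.5614
    cross y-line → (3,6), t=4.5966 (wall)
  → r_2 = 4.5966
beam 3: φ=0°, α=120°
  d=(-0.5000,0.8660)  start (2,1)  tX=0.3600 tY=0.5081  stride 1/|dx|=2.0000 1/|dy|=1.1547
    cross x-line → (1,1), t=0.3600
    cross y-line → (1,2), t=0.5081
    cross y-line → (1,3), t=1.6628
    cross x-line → (0,3), t=2.3600 (wall)
  → r_3 = 2.3600
beam 4: φ=45°, α=165°
  d=(-0.9659,0.2588)  start (2,1)  tX=0.1863 tY=1.7000  stride 1/|dx|=1.0353 1/|dy|=3.8637
    cross x-line → (1,1), t=0.1863
    cross x-line → (0,1), t=1.2216 (wall)
  → r_4 = 1.2216
beam 5: φ=90°, α=210°
  d=(-0.8660,-0.5000)  start (2,1)  tX=0.2078 tY=1.1200  stride 1/|dx|=1.1547 1/|dy|=2.0000
    cross x-line → (1,1), t=0.2078
    cross y-line → (1,0), t=1.1200 (wall)
  → r_5 = 1.1200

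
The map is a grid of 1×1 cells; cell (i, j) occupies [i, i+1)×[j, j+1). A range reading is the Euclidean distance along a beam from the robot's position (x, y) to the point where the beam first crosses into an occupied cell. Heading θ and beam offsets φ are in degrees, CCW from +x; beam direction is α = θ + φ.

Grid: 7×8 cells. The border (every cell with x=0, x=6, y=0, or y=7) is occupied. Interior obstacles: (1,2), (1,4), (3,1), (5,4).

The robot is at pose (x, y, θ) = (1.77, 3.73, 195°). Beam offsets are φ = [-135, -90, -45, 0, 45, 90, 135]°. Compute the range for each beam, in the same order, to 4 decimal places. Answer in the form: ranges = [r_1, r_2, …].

beam 1: φ=-135°, α=60°
  cosα=0.5000 sinα=0.8660 | (1,3) | tMaxX 0.4600 tMaxY 0.3118 | tΔX 2.0000 tΔY 1.1547
    t=0.3118 [y] (1,4) — stop
  → r_1 = 0.3118
beam 2: φ=-90°, α=105°
  cosα=-0.2588 sinα=0.9659 | (1,3) | tMaxX 2.9751 tMaxY 0.2795 | tΔX 3.8637 tΔY 1.0353
    t=0.2795 [y] (1,4) — stop
  → r_2 = 0.2795
beam 3: φ=-45°, α=150°
  cosα=-0.8660 sinα=0.5000 | (1,3) | tMaxX 0.8891 tMaxY 0.5400 | tΔX 1.1547 tΔY 2.0000
    t=0.5400 [y] (1,4) — stop
  → r_3 = 0.5400
beam 4: φ=0°, α=195°
  cosα=-0.9659 sinα=-0.2588 | (1,3) | tMaxX 0.7972 tMaxY 2.8205 | tΔX 1.0353 tΔY 3.8637
    t=0.7972 [x] (0,3) — stop
  → r_4 = 0.7972
beam 5: φ=45°, α=240°
  cosα=-0.5000 sinα=-0.8660 | (1,3) | tMaxX 1.5400 tMaxY 0.8429 | tΔX 2.0000 tΔY 1.1547
    t=0.8429 [y] (1,2) — stop
  → r_5 = 0.8429
beam 6: φ=90°, α=285°
  cosα=0.2588 sinα=-0.9659 | (1,3) | tMaxX 0.8887 tMaxY 0.7558 | tΔX 3.8637 tΔY 1.0353
    t=0.7558 [y] (1,2) — stop
  → r_6 = 0.7558
beam 7: φ=135°, α=330°
  cosα=0.8660 sinα=-0.5000 | (1,3) | tMaxX 0.2656 tMaxY 1.4600 | tΔX 1.1547 tΔY 2.0000
    t=0.2656 [x] (2,3)
    t=1.4203 [x] (3,3)
    t=1.4600 [y] (3,2)
    t=2.5750 [x] (4,2)
    t=3.4600 [y] (4,1)
    t=3.7297 [x] (5,1)
    t=4.8844 [x] (6,1) — stop
  → r_7 = 4.8844

ranges = [0.3118, 0.2795, 0.5400, 0.7972, 0.8429, 0.7558, 4.8844]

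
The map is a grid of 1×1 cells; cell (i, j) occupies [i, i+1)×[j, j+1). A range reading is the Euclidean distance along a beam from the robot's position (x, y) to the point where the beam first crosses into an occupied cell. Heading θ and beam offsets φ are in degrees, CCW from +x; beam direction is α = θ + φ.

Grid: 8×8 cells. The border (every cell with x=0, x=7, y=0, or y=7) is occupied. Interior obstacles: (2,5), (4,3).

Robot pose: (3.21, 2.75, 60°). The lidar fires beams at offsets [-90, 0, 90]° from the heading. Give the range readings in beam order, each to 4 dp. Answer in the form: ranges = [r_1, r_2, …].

ranges = [3.5000, 4.9075, 2.5519]

beam 1: φ=-90°, α=330°
  dir = (cos 330°, sin 330°) = (0.8660, -0.5000); from cell (3,2)
  next x-line at t=0.9122, next y-line at t=1.5000; Δt_x=1.1547, Δt_y=2.0000
    x: enter (4,2) at t=0.9122
    y: enter (4,1) at t=1.5000
    x: enter (5,1) at t=2.0669
    x: enter (6,1) at t=3.2216
    y: enter (6,0) at t=3.5000 ← occupied
  → r_1 = 3.5000
beam 2: φ=0°, α=60°
  dir = (cos 60°, sin 60°) = (0.5000, 0.8660); from cell (3,2)
  next x-line at t=1.5800, next y-line at t=0.2887; Δt_x=2.0000, Δt_y=1.1547
    y: enter (3,3) at t=0.2887
    y: enter (3,4) at t=1.4434
    x: enter (4,4) at t=1.5800
    y: enter (4,5) at t=2.5981
    x: enter (5,5) at t=3.5800
    y: enter (5,6) at t=3.7528
    y: enter (5,7) at t=4.9075 ← occupied
  → r_2 = 4.9075
beam 3: φ=90°, α=150°
  dir = (cos 150°, sin 150°) = (-0.8660, 0.5000); from cell (3,2)
  next x-line at t=0.2425, next y-line at t=0.5000; Δt_x=1.1547, Δt_y=2.0000
    x: enter (2,2) at t=0.2425
    y: enter (2,3) at t=0.5000
    x: enter (1,3) at t=1.3972
    y: enter (1,4) at t=2.5000
    x: enter (0,4) at t=2.5519 ← occupied
  → r_3 = 2.5519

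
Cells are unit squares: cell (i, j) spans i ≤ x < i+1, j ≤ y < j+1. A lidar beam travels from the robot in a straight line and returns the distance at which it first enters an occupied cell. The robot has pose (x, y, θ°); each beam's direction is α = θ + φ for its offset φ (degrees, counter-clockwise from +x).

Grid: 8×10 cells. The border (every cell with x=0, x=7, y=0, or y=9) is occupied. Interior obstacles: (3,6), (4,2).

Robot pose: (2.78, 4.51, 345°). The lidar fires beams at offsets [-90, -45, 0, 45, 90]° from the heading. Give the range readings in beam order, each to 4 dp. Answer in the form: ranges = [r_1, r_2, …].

ranges = [3.6338, 2.4400, 4.3689, 4.8728, 1.5426]

beam 1: φ=-90°, α=255°
  dir = (cos 255°, sin 255°) = (-0.2588, -0.9659); from cell (2,4)
  next x-line at t=3.0137, next y-line at t=0.5280; Δt_x=3.8637, Δt_y=1.0353
    y: enter (2,3) at t=0.5280
    y: enter (2,2) at t=1.5633
    y: enter (2,1) at t=2.5985
    x: enter (1,1) at t=3.0137
    y: enter (1,0) at t=3.6338 ← occupied
  → r_1 = 3.6338
beam 2: φ=-45°, α=300°
  dir = (cos 300°, sin 300°) = (0.5000, -0.8660); from cell (2,4)
  next x-line at t=0.4400, next y-line at t=0.5889; Δt_x=2.0000, Δt_y=1.1547
    x: enter (3,4) at t=0.4400
    y: enter (3,3) at t=0.5889
    y: enter (3,2) at t=1.7436
    x: enter (4,2) at t=2.4400 ← occupied
  → r_2 = 2.4400
beam 3: φ=0°, α=345°
  dir = (cos 345°, sin 345°) = (0.9659, -0.2588); from cell (2,4)
  next x-line at t=0.2278, next y-line at t=1.9705; Δt_x=1.0353, Δt_y=3.8637
    x: enter (3,4) at t=0.2278
    x: enter (4,4) at t=1.2630
    y: enter (4,3) at t=1.9705
    x: enter (5,3) at t=2.2983
    x: enter (6,3) at t=3.3336
    x: enter (7,3) at t=4.3689 ← occupied
  → r_3 = 4.3689
beam 4: φ=45°, α=30°
  dir = (cos 30°, sin 30°) = (0.8660, 0.5000); from cell (2,4)
  next x-line at t=0.2540, next y-line at t=0.9800; Δt_x=1.1547, Δt_y=2.0000
    x: enter (3,4) at t=0.2540
    y: enter (3,5) at t=0.9800
    x: enter (4,5) at t=1.4087
    x: enter (5,5) at t=2.5634
    y: enter (5,6) at t=2.9800
    x: enter (6,6) at t=3.7181
    x: enter (7,6) at t=4.8728 ← occupied
  → r_4 = 4.8728
beam 5: φ=90°, α=75°
  dir = (cos 75°, sin 75°) = (0.2588, 0.9659); from cell (2,4)
  next x-line at t=0.8500, next y-line at t=0.5073; Δt_x=3.8637, Δt_y=1.0353
    y: enter (2,5) at t=0.5073
    x: enter (3,5) at t=0.8500
    y: enter (3,6) at t=1.5426 ← occupied
  → r_5 = 1.5426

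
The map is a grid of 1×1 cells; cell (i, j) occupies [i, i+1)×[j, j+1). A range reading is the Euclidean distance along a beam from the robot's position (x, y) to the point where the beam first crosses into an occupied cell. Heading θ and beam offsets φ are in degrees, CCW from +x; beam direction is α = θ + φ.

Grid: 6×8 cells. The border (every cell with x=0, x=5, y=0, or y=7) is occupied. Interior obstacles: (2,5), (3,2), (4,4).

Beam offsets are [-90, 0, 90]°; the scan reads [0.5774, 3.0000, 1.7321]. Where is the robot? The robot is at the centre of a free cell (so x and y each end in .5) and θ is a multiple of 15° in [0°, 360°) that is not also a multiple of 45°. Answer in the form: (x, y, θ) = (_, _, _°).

Enumerate (i+0.5, j+0.5, θ) over the 21 free cells and 16 admissible headings. For each, cast all 3 beams and compare to the given ranges.
  (1.5, 5.5, 165°): beam 1 = 1.5529 ≠ 0.5774 ✗
  (2.5, 1.5, 150°): beam 1 = 1.0000 ≠ 0.5774 ✗
  (1.5, 5.5, 60°): beam 2 = 1.7321 ≠ 3.0000 ✗
  …
  (2.5, 2.5, 120°): r_1=0.5774, r_2=3.0000, r_3=1.7321 — all match ✓
Unique over the lattice → pose = (2.5, 2.5, 120°).

(x, y, θ) = (2.5, 2.5, 120°)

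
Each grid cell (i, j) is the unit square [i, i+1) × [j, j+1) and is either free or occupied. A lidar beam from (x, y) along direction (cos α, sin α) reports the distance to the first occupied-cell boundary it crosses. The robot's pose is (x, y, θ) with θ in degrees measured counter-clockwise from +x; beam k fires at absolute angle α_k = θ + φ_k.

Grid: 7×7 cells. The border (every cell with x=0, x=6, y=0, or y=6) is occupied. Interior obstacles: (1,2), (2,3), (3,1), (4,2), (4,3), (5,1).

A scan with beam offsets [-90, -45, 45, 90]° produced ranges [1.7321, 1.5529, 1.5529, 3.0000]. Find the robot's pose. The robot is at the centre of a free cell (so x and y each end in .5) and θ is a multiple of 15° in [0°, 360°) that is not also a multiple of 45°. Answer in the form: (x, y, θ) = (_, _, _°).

(x, y, θ) = (4.5, 4.5, 60°)

The pose lattice has 19·16 = 304 candidates. Test each by forward raycasting.
  (1.5, 5.5, 150°): beam 1 = 0.5774 ≠ 1.7321 ✗
  (3.5, 4.5, 60°): beam 1 = 1.0000 ≠ 1.7321 ✗
  (4.5, 5.5, 330°): beam 1 = 5.1962 ≠ 1.7321 ✗
  …
  (4.5, 4.5, 60°): r_1=1.7321, r_2=1.5529, r_3=1.5529, r_4=3.0000 — all match ✓
Unique over the lattice → pose = (4.5, 4.5, 60°).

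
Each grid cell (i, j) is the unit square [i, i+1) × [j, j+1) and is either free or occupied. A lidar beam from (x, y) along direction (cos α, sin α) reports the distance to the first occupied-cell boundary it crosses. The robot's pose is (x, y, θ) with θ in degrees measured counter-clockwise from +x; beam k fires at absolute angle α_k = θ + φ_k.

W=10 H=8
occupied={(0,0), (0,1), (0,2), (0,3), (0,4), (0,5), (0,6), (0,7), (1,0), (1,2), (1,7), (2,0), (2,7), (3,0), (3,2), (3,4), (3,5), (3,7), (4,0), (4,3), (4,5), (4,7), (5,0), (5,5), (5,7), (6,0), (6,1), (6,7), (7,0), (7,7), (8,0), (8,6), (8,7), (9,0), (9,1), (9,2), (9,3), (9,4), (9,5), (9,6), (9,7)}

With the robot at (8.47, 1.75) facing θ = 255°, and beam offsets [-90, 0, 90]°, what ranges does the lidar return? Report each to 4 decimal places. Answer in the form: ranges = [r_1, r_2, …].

ranges = [4.6277, 0.7765, 0.5487]

beam 1: φ=-90°, α=165°
  cosα=-0.9659 sinα=0.2588 | (8,1) | tMaxX 0.4866 tMaxY 0.9659 | tΔX 1.0353 tΔY 3.8637
    t=0.4866 [x] (7,1)
    t=0.9659 [y] (7,2)
    t=1.5219 [x] (6,2)
    t=2.5571 [x] (5,2)
    t=3.5924 [x] (4,2)
    t=4.6277 [x] (3,2) — stop
  → r_1 = 4.6277
beam 2: φ=0°, α=255°
  cosα=-0.2588 sinα=-0.9659 | (8,1) | tMaxX 1.8159 tMaxY 0.7765 | tΔX 3.8637 tΔY 1.0353
    t=0.7765 [y] (8,0) — stop
  → r_2 = 0.7765
beam 3: φ=90°, α=345°
  cosα=0.9659 sinα=-0.2588 | (8,1) | tMaxX 0.5487 tMaxY 2.8978 | tΔX 1.0353 tΔY 3.8637
    t=0.5487 [x] (9,1) — stop
  → r_3 = 0.5487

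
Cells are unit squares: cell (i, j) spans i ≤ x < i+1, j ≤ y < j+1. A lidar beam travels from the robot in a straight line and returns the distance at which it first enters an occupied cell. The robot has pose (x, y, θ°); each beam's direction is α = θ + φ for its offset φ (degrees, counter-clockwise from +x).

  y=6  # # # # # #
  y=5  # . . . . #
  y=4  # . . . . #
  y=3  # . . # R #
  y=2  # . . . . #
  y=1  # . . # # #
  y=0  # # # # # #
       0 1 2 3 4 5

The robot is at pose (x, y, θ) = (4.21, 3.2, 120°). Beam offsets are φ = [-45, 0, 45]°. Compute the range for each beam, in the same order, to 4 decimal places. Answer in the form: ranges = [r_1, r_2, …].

beam 1: φ=-45°, α=75°
  dir = (cos 75°, sin 75°) = (0.2588, 0.9659); from cell (4,3)
  next x-line at t=3.0523, next y-line at t=0.8282; Δt_x=3.8637, Δt_y=1.0353
    y: enter (4,4) at t=0.8282
    y: enter (4,5) at t=1.8635
    y: enter (4,6) at t=2.8988 ← occupied
  → r_1 = 2.8988
beam 2: φ=0°, α=120°
  dir = (cos 120°, sin 120°) = (-0.5000, 0.8660); from cell (4,3)
  next x-line at t=0.4200, next y-line at t=0.9238; Δt_x=2.0000, Δt_y=1.1547
    x: enter (3,3) at t=0.4200 ← occupied
  → r_2 = 0.4200
beam 3: φ=45°, α=165°
  dir = (cos 165°, sin 165°) = (-0.9659, 0.2588); from cell (4,3)
  next x-line at t=0.2174, next y-line at t=3.0910; Δt_x=1.0353, Δt_y=3.8637
    x: enter (3,3) at t=0.2174 ← occupied
  → r_3 = 0.2174

ranges = [2.8988, 0.4200, 0.2174]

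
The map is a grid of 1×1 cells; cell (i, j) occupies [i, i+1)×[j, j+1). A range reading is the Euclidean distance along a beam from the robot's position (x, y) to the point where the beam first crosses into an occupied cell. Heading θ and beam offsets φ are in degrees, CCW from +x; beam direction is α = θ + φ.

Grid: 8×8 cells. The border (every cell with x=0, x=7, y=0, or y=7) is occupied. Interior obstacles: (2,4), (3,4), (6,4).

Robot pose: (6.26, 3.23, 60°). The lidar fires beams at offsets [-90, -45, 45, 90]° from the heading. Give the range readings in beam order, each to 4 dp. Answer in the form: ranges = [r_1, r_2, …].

ranges = [0.8545, 0.7661, 0.7972, 2.6096]

beam 1: φ=-90°, α=330°
  d=(0.8660,-0.5000)  start (6,3)  tX=0.8545 tY=0.4600  stride 1/|dx|=1.1547 1/|dy|=2.0000
    cross y-line → (6,2), t=0.4600
    cross x-line → (7,2), t=0.8545 (wall)
  → r_1 = 0.8545
beam 2: φ=-45°, α=15°
  d=(0.9659,0.2588)  start (6,3)  tX=0.7661 tY=2.9751  stride 1/|dx|=1.0353 1/|dy|=3.8637
    cross x-line → (7,3), t=0.7661 (wall)
  → r_2 = 0.7661
beam 3: φ=45°, α=105°
  d=(-0.2588,0.9659)  start (6,3)  tX=1.0046 tY=0.7972  stride 1/|dx|=3.8637 1/|dy|=1.0353
    cross y-line → (6,4), t=0.7972 (wall)
  → r_3 = 0.7972
beam 4: φ=90°, α=150°
  d=(-0.8660,0.5000)  start (6,3)  tX=0.3002 tY=1.5400  stride 1/|dx|=1.1547 1/|dy|=2.0000
    cross x-line → (5,3), t=0.3002
    cross x-line → (4,3), t=1.4549
    cross y-line → (4,4), t=1.5400
    cross x-line → (3,4), t=2.6096 (wall)
  → r_4 = 2.6096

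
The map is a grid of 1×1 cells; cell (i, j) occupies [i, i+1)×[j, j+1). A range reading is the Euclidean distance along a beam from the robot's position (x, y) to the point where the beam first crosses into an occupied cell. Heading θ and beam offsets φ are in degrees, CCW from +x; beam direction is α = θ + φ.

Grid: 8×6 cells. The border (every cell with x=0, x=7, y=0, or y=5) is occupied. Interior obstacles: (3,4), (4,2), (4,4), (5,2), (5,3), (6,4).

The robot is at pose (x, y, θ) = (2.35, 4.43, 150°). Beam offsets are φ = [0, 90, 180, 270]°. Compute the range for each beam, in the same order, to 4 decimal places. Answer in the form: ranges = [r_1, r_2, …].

ranges = [1.1400, 2.7000, 0.7506, 0.6582]

beam 1: φ=0°, α=150°
  dir = (cos 150°, sin 150°) = (-0.8660, 0.5000); from cell (2,4)
  next x-line at t=0.4041, next y-line at t=1.1400; Δt_x=1.1547, Δt_y=2.0000
    x: enter (1,4) at t=0.4041
    y: enter (1,5) at t=1.1400 ← occupied
  → r_1 = 1.1400
beam 2: φ=90°, α=240°
  dir = (cos 240°, sin 240°) = (-0.5000, -0.8660); from cell (2,4)
  next x-line at t=0.7000, next y-line at t=0.4965; Δt_x=2.0000, Δt_y=1.1547
    y: enter (2,3) at t=0.4965
    x: enter (1,3) at t=0.7000
    y: enter (1,2) at t=1.6512
    x: enter (0,2) at t=2.7000 ← occupied
  → r_2 = 2.7000
beam 3: φ=180°, α=330°
  dir = (cos 330°, sin 330°) = (0.8660, -0.5000); from cell (2,4)
  next x-line at t=0.7506, next y-line at t=0.8600; Δt_x=1.1547, Δt_y=2.0000
    x: enter (3,4) at t=0.7506 ← occupied
  → r_3 = 0.7506
beam 4: φ=270°, α=60°
  dir = (cos 60°, sin 60°) = (0.5000, 0.8660); from cell (2,4)
  next x-line at t=1.3000, next y-line at t=0.6582; Δt_x=2.0000, Δt_y=1.1547
    y: enter (2,5) at t=0.6582 ← occupied
  → r_4 = 0.6582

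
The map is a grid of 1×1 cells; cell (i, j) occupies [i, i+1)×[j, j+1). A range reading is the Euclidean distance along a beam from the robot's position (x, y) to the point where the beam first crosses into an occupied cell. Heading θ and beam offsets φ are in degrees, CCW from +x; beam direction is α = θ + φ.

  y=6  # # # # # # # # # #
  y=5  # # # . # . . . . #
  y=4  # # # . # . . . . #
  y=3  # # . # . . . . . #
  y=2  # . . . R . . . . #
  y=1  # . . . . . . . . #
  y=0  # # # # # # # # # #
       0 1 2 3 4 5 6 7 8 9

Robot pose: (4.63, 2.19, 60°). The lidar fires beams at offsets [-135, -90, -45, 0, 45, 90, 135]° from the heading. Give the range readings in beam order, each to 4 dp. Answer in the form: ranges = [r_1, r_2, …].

beam 1: φ=-135°, α=285°
  dir = (cos 285°, sin 285°) = (0.2588, -0.9659); from cell (4,2)
  next x-line at t=1.4296, next y-line at t=0.1967; Δt_x=3.8637, Δt_y=1.0353
    y: enter (4,1) at t=0.1967
    y: enter (4,0) at t=1.2320 ← occupied
  → r_1 = 1.2320
beam 2: φ=-90°, α=330°
  dir = (cos 330°, sin 330°) = (0.8660, -0.5000); from cell (4,2)
  next x-line at t=0.4272, next y-line at t=0.3800; Δt_x=1.1547, Δt_y=2.0000
    y: enter (4,1) at t=0.3800
    x: enter (5,1) at t=0.4272
    x: enter (6,1) at t=1.5819
    y: enter (6,0) at t=2.3800 ← occupied
  → r_2 = 2.3800
beam 3: φ=-45°, α=15°
  dir = (cos 15°, sin 15°) = (0.9659, 0.2588); from cell (4,2)
  next x-line at t=0.3831, next y-line at t=3.1296; Δt_x=1.0353, Δt_y=3.8637
    x: enter (5,2) at t=0.3831
    x: enter (6,2) at t=1.4183
    x: enter (7,2) at t=2.4536
    y: enter (7,3) at t=3.1296
    x: enter (8,3) at t=3.4889
    x: enter (9,3) at t=4.5242 ← occupied
  → r_3 = 4.5242
beam 4: φ=0°, α=60°
  dir = (cos 60°, sin 60°) = (0.5000, 0.8660); from cell (4,2)
  next x-line at t=0.7400, next y-line at t=0.9353; Δt_x=2.0000, Δt_y=1.1547
    x: enter (5,2) at t=0.7400
    y: enter (5,3) at t=0.9353
    y: enter (5,4) at t=2.0900
    x: enter (6,4) at t=2.7400
    y: enter (6,5) at t=3.2447
    y: enter (6,6) at t=4.3994 ← occupied
  → r_4 = 4.3994
beam 5: φ=45°, α=105°
  dir = (cos 105°, sin 105°) = (-0.2588, 0.9659); from cell (4,2)
  next x-line at t=2.4341, next y-line at t=0.8386; Δt_x=3.8637, Δt_y=1.0353
    y: enter (4,3) at t=0.8386
    y: enter (4,4) at t=1.8738 ← occupied
  → r_5 = 1.8738
beam 6: φ=90°, α=150°
  dir = (cos 150°, sin 150°) = (-0.8660, 0.5000); from cell (4,2)
  next x-line at t=0.7275, next y-line at t=1.6200; Δt_x=1.1547, Δt_y=2.0000
    x: enter (3,2) at t=0.7275
    y: enter (3,3) at t=1.6200 ← occupied
  → r_6 = 1.6200
beam 7: φ=135°, α=195°
  dir = (cos 195°, sin 195°) = (-0.9659, -0.2588); from cell (4,2)
  next x-line at t=0.6522, next y-line at t=0.7341; Δt_x=1.0353, Δt_y=3.8637
    x: enter (3,2) at t=0.6522
    y: enter (3,1) at t=0.7341
    x: enter (2,1) at t=1.6875
    x: enter (1,1) at t=2.7228
    x: enter (0,1) at t=3.7581 ← occupied
  → r_7 = 3.7581

ranges = [1.2320, 2.3800, 4.5242, 4.3994, 1.8738, 1.6200, 3.7581]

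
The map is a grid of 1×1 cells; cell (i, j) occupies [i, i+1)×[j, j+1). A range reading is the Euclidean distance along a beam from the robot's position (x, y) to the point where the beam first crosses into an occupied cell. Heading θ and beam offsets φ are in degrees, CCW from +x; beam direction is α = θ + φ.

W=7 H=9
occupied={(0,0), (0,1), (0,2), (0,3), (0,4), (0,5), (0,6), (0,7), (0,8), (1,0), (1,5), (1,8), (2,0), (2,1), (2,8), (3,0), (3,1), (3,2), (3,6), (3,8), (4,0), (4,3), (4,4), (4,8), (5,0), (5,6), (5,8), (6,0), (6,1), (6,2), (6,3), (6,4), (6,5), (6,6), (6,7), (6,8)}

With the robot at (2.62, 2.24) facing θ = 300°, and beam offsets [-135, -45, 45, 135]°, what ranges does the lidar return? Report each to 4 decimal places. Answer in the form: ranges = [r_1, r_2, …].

beam 1: φ=-135°, α=165°
  direction (-0.9659, 0.2588); cell (2,2); t to first gridline: x 0.6419, y 2.9364 (then +1.0353 / +3.8637)
    (1,2) via x @ 0.6419
    (0,2) via x @ 1.6771  # hit
  → r_1 = 1.6771
beam 2: φ=-45°, α=255°
  direction (-0.2588, -0.9659); cell (2,2); t to first gridline: x 2.3955, y 0.2485 (then +3.8637 / +1.0353)
    (2,1) via y @ 0.2485  # hit
  → r_2 = 0.2485
beam 3: φ=45°, α=345°
  direction (0.9659, -0.2588); cell (2,2); t to first gridline: x 0.3934, y 0.9273 (then +1.0353 / +3.8637)
    (3,2) via x @ 0.3934  # hit
  → r_3 = 0.3934
beam 4: φ=135°, α=75°
  direction (0.2588, 0.9659); cell (2,2); t to first gridline: x 1.4682, y 0.7868 (then +3.8637 / +1.0353)
    (2,3) via y @ 0.7868
    (3,3) via x @ 1.4682
    (3,4) via y @ 1.8221
    (3,5) via y @ 2.8574
    (3,6) via y @ 3.8926  # hit
  → r_4 = 3.8926

ranges = [1.6771, 0.2485, 0.3934, 3.8926]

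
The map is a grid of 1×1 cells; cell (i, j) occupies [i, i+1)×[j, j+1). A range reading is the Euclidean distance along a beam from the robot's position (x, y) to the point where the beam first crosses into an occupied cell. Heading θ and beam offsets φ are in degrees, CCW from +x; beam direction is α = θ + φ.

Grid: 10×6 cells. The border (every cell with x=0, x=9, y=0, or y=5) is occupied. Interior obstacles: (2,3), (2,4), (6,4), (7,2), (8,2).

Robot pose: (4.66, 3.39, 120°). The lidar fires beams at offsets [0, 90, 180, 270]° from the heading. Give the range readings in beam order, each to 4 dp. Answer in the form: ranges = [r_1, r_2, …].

ranges = [1.8591, 4.2262, 2.7597, 1.5473]

beam 1: φ=0°, α=120°
  d=(-0.5000,0.8660)  start (4,3)  tX=1.3200 tY=0.7044  stride 1/|dx|=2.0000 1/|dy|=1.1547
    cross y-line → (4,4), t=0.7044
    cross x-line → (3,4), t=1.3200
    cross y-line → (3,5), t=1.8591 (wall)
  → r_1 = 1.8591
beam 2: φ=90°, α=210°
  d=(-0.8660,-0.5000)  start (4,3)  tX=0.7621 tY=0.7800  stride 1/|dx|=1.1547 1/|dy|=2.0000
    cross x-line → (3,3), t=0.7621
    cross y-line → (3,2), t=0.7800
    cross x-line → (2,2), t=1.9168
    cross y-line → (2,1), t=2.7800
    cross x-line → (1,1), t=3.0715
    cross x-line → (0,1), t=4.2262 (wall)
  → r_2 = 4.2262
beam 3: φ=180°, α=300°
  d=(0.5000,-0.8660)  start (4,3)  tX=0.6800 tY=0.4503  stride 1/|dx|=2.0000 1/|dy|=1.1547
    cross y-line → (4,2), t=0.4503
    cross x-line → (5,2), t=0.6800
    cross y-line → (5,1), t=1.6050
    cross x-line → (6,1), t=2.6800
    cross y-line → (6,0), t=2.7597 (wall)
  → r_3 = 2.7597
beam 4: φ=270°, α=30°
  d=(0.8660,0.5000)  start (4,3)  tX=0.3926 tY=1.2200  stride 1/|dx|=1.1547 1/|dy|=2.0000
    cross x-line → (5,3), t=0.3926
    cross y-line → (5,4), t=1.2200
    cross x-line → (6,4), t=1.5473 (wall)
  → r_4 = 1.5473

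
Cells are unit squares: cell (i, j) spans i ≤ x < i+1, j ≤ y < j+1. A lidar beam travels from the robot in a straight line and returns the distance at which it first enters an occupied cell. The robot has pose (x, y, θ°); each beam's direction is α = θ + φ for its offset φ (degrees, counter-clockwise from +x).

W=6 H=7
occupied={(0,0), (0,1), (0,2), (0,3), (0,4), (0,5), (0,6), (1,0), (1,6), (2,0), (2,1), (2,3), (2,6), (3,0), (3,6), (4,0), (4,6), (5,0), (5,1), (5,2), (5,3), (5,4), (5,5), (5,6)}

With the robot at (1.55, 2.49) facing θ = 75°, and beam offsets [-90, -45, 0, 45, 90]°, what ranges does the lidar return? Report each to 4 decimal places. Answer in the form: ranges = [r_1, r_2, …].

beam 1: φ=-90°, α=345°
  d=(0.9659,-0.2588)  start (1,2)  tX=0.4659 tY=1.8932  stride 1/|dx|=1.0353 1/|dy|=3.8637
    cross x-line → (2,2), t=0.4659
    cross x-line → (3,2), t=1.5012
    cross y-line → (3,1), t=1.8932
    cross x-line → (4,1), t=2.5364
    cross x-line → (5,1), t=3.5717 (wall)
  → r_1 = 3.5717
beam 2: φ=-45°, α=30°
  d=(0.8660,0.5000)  start (1,2)  tX=0.5196 tY=1.0200  stride 1/|dx|=1.1547 1/|dy|=2.0000
    cross x-line → (2,2), t=0.5196
    cross y-line → (2,3), t=1.0200 (wall)
  → r_2 = 1.0200
beam 3: φ=0°, α=75°
  d=(0.2588,0.9659)  start (1,2)  tX=1.7387 tY=0.5280  stride 1/|dx|=3.8637 1/|dy|=1.0353
    cross y-line → (1,3), t=0.5280
    cross y-line → (1,4), t=1.5633
    cross x-line → (2,4), t=1.7387
    cross y-line → (2,5), t=2.5985
    cross y-line → (2,6), t=3.6338 (wall)
  → r_3 = 3.6338
beam 4: φ=45°, α=120°
  d=(-0.5000,0.8660)  start (1,2)  tX=1.1000 tY=0.5889  stride 1/|dx|=2.0000 1/|dy|=1.1547
    cross y-line → (1,3), t=0.5889
    cross x-line → (0,3), t=1.1000 (wall)
  → r_4 = 1.1000
beam 5: φ=90°, α=165°
  d=(-0.9659,0.2588)  start (1,2)  tX=0.5694 tY=1.9705  stride 1/|dx|=1.0353 1/|dy|=3.8637
    cross x-line → (0,2), t=0.5694 (wall)
  → r_5 = 0.5694

ranges = [3.5717, 1.0200, 3.6338, 1.1000, 0.5694]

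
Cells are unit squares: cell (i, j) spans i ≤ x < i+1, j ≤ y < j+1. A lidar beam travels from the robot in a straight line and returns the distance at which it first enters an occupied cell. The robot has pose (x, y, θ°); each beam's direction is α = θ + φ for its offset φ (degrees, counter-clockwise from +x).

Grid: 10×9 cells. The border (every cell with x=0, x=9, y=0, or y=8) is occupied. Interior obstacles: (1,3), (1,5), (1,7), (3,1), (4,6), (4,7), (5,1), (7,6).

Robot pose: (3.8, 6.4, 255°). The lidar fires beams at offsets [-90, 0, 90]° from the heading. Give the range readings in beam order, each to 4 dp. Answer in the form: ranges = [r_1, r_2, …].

ranges = [2.3182, 5.5905, 0.2071]

beam 1: φ=-90°, α=165°
  cosα=-0.9659 sinα=0.2588 | (3,6) | tMaxX 0.8282 tMaxY 2.3182 | tΔX 1.0353 tΔY 3.8637
    t=0.8282 [x] (2,6)
    t=1.8635 [x] (1,6)
    t=2.3182 [y] (1,7) — stop
  → r_1 = 2.3182
beam 2: φ=0°, α=255°
  cosα=-0.2588 sinα=-0.9659 | (3,6) | tMaxX 3.0910 tMaxY 0.4141 | tΔX 3.8637 tΔY 1.0353
    t=0.4141 [y] (3,5)
    t=1.4494 [y] (3,4)
    t=2.4847 [y] (3,3)
    t=3.0910 [x] (2,3)
    t=3.5199 [y] (2,2)
    t=4.5552 [y] (2,1)
    t=5.5905 [y] (2,0) — stop
  → r_2 = 5.5905
beam 3: φ=90°, α=345°
  cosα=0.9659 sinα=-0.2588 | (3,6) | tMaxX 0.2071 tMaxY 1.5455 | tΔX 1.0353 tΔY 3.8637
    t=0.2071 [x] (4,6) — stop
  → r_3 = 0.2071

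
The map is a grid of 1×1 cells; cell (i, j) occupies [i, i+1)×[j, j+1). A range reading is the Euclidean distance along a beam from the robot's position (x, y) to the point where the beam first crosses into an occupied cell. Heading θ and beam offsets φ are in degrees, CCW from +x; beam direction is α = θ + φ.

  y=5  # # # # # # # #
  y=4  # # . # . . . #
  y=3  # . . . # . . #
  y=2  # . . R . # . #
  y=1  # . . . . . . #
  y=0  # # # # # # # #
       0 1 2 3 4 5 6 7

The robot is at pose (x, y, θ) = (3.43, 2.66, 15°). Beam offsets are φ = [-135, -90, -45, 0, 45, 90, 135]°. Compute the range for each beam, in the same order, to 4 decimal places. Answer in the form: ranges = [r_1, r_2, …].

ranges = [1.9168, 1.7186, 3.3200, 1.3137, 1.1400, 1.3873, 2.6800]

beam 1: φ=-135°, α=240°
  d=(-0.5000,-0.8660)  start (3,2)  tX=0.8600 tY=0.7621  stride 1/|dx|=2.0000 1/|dy|=1.1547
    cross y-line → (3,1), t=0.7621
    cross x-line → (2,1), t=0.8600
    cross y-line → (2,0), t=1.9168 (wall)
  → r_1 = 1.9168
beam 2: φ=-90°, α=285°
  d=(0.2588,-0.9659)  start (3,2)  tX=2.2023 tY=0.6833  stride 1/|dx|=3.8637 1/|dy|=1.0353
    cross y-line → (3,1), t=0.6833
    cross y-line → (3,0), t=1.7186 (wall)
  → r_2 = 1.7186
beam 3: φ=-45°, α=330°
  d=(0.8660,-0.5000)  start (3,2)  tX=0.6582 tY=1.3200  stride 1/|dx|=1.1547 1/|dy|=2.0000
    cross x-line → (4,2), t=0.6582
    cross y-line → (4,1), t=1.3200
    cross x-line → (5,1), t=1.8129
    cross x-line → (6,1), t=2.9676
    cross y-line → (6,0), t=3.3200 (wall)
  → r_3 = 3.3200
beam 4: φ=0°, α=15°
  d=(0.9659,0.2588)  start (3,2)  tX=0.5901 tY=1.3137  stride 1/|dx|=1.0353 1/|dy|=3.8637
    cross x-line → (4,2), t=0.5901
    cross y-line → (4,3), t=1.3137 (wall)
  → r_4 = 1.3137
beam 5: φ=45°, α=60°
  d=(0.5000,0.8660)  start (3,2)  tX=1.1400 tY=0.3926  stride 1/|dx|=2.0000 1/|dy|=1.1547
    cross y-line → (3,3), t=0.3926
    cross x-line → (4,3), t=1.1400 (wall)
  → r_5 = 1.1400
beam 6: φ=90°, α=105°
  d=(-0.2588,0.9659)  start (3,2)  tX=1.6614 tY=0.3520  stride 1/|dx|=3.8637 1/|dy|=1.0353
    cross y-line → (3,3), t=0.3520
    cross y-line → (3,4), t=1.3873 (wall)
  → r_6 = 1.3873
beam 7: φ=135°, α=150°
  d=(-0.8660,0.5000)  start (3,2)  tX=0.4965 tY=0.6800  stride 1/|dx|=1.1547 1/|dy|=2.0000
    cross x-line → (2,2), t=0.4965
    cross y-line → (2,3), t=0.6800
    cross x-line → (1,3), t=1.6512
    cross y-line → (1,4), t=2.6800 (wall)
  → r_7 = 2.6800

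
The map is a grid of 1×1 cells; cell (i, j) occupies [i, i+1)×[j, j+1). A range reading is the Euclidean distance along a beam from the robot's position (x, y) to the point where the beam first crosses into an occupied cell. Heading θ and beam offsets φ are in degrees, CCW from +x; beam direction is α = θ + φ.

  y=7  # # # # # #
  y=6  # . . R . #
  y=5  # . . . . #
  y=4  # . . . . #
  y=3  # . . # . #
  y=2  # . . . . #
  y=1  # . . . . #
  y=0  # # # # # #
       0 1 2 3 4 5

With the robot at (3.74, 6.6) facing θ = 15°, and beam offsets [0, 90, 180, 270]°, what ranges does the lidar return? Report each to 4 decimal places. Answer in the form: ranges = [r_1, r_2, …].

ranges = [1.3044, 0.4141, 2.8367, 4.8683]

beam 1: φ=0°, α=15°
  direction (0.9659, 0.2588); cell (3,6); t to first gridline: x 0.2692, y 1.5455 (then +1.0353 / +3.8637)
    (4,6) via x @ 0.2692
    (5,6) via x @ 1.3044  # hit
  → r_1 = 1.3044
beam 2: φ=90°, α=105°
  direction (-0.2588, 0.9659); cell (3,6); t to first gridline: x 2.8591, y 0.4141 (then +3.8637 / +1.0353)
    (3,7) via y @ 0.4141  # hit
  → r_2 = 0.4141
beam 3: φ=180°, α=195°
  direction (-0.9659, -0.2588); cell (3,6); t to first gridline: x 0.7661, y 2.3182 (then +1.0353 / +3.8637)
    (2,6) via x @ 0.7661
    (1,6) via x @ 1.8014
    (1,5) via y @ 2.3182
    (0,5) via x @ 2.8367  # hit
  → r_3 = 2.8367
beam 4: φ=270°, α=285°
  direction (0.2588, -0.9659); cell (3,6); t to first gridline: x 1.0046, y 0.6212 (then +3.8637 / +1.0353)
    (3,5) via y @ 0.6212
    (4,5) via x @ 1.0046
    (4,4) via y @ 1.6564
    (4,3) via y @ 2.6917
    (4,2) via y @ 3.7270
    (4,1) via y @ 4.7623
    (5,1) via x @ 4.8683  # hit
  → r_4 = 4.8683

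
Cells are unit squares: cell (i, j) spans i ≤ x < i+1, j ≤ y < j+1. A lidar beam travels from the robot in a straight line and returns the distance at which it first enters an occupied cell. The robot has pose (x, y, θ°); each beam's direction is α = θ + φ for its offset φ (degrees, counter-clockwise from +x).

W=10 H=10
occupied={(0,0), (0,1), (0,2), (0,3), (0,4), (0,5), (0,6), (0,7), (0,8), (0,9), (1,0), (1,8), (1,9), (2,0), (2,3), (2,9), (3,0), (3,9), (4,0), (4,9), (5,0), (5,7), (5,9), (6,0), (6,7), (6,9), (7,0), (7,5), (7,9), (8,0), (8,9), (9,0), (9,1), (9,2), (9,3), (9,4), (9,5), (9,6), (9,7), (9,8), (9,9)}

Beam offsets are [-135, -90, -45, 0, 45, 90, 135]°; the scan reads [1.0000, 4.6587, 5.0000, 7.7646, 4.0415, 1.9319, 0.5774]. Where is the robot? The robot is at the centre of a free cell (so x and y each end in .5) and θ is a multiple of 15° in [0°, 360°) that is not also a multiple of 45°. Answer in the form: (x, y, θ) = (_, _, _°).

The pose lattice has 59·16 = 944 candidates. Test each by forward raycasting.
  (4.5, 3.5, 330°): beam 1 = 1.5529 ≠ 1.0000 ✗
  (8.5, 2.5, 15°): beam 1 = 1.7321 ≠ 1.0000 ✗
  (6.5, 3.5, 15°): beam 1 = 2.8868 ≠ 1.0000 ✗
  …
  (4.5, 1.5, 105°): r_1=1.0000, r_2=4.6587, r_3=5.0000, r_4=7.7646, r_5=4.0415, r_6=1.9319, r_7=0.5774 — all match ✓
Unique over the lattice → pose = (4.5, 1.5, 105°).

(x, y, θ) = (4.5, 1.5, 105°)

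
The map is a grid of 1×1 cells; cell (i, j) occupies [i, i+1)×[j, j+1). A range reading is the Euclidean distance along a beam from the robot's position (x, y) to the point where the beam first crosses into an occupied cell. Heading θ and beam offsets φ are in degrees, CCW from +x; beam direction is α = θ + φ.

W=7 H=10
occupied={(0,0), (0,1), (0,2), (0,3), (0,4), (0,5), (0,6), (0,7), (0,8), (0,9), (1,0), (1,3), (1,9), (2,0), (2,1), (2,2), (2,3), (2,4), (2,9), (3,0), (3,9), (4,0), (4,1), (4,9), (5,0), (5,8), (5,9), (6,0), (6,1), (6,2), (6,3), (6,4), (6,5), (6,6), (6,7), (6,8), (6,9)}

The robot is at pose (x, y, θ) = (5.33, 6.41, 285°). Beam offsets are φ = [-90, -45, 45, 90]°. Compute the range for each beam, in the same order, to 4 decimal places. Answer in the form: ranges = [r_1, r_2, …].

beam 1: φ=-90°, α=195°
  cosα=-0.9659 sinα=-0.2588 | (5,6) | tMaxX 0.3416 tMaxY 1.5841 | tΔX 1.0353 tΔY 3.8637
    t=0.3416 [x] (4,6)
    t=1.3769 [x] (3,6)
    t=1.5841 [y] (3,5)
    t=2.4122 [x] (2,5)
    t=3.4475 [x] (1,5)
    t=4.4827 [x] (0,5) — stop
  → r_1 = 4.4827
beam 2: φ=-45°, α=240°
  cosα=-0.5000 sinα=-0.8660 | (5,6) | tMaxX 0.6600 tMaxY 0.4734 | tΔX 2.0000 tΔY 1.1547
    t=0.4734 [y] (5,5)
    t=0.6600 [x] (4,5)
    t=1.6281 [y] (4,4)
    t=2.6600 [x] (3,4)
    t=2.7828 [y] (3,3)
    t=3.9375 [y] (3,2)
    t=4.6600 [x] (2,2) — stop
  → r_2 = 4.6600
beam 3: φ=45°, α=330°
  cosα=0.8660 sinα=-0.5000 | (5,6) | tMaxX 0.7736 tMaxY 0.8200 | tΔX 1.1547 tΔY 2.0000
    t=0.7736 [x] (6,6) — stop
  → r_3 = 0.7736
beam 4: φ=90°, α=15°
  cosα=0.9659 sinα=0.2588 | (5,6) | tMaxX 0.6936 tMaxY 2.2796 | tΔX 1.0353 tΔY 3.8637
    t=0.6936 [x] (6,6) — stop
  → r_4 = 0.6936

ranges = [4.4827, 4.6600, 0.7736, 0.6936]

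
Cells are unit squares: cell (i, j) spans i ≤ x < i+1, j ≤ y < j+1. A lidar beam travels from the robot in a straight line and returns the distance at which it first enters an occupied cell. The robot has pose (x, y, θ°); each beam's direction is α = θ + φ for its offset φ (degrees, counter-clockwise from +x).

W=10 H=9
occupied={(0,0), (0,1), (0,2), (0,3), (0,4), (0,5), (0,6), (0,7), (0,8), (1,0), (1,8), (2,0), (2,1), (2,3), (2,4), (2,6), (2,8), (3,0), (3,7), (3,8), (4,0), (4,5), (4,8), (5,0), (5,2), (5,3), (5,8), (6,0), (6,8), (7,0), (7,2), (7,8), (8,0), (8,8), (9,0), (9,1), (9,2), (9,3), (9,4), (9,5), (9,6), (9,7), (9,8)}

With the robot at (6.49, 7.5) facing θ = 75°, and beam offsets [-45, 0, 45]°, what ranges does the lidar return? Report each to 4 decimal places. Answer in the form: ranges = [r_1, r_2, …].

beam 1: φ=-45°, α=30°
  direction (0.8660, 0.5000); cell (6,7); t to first gridline: x 0.5889, y 1.0000 (then +1.1547 / +2.0000)
    (7,7) via x @ 0.5889
    (7,8) via y @ 1.0000  # hit
  → r_1 = 1.0000
beam 2: φ=0°, α=75°
  direction (0.2588, 0.9659); cell (6,7); t to first gridline: x 1.9705, y 0.5176 (then +3.8637 / +1.0353)
    (6,8) via y @ 0.5176  # hit
  → r_2 = 0.5176
beam 3: φ=45°, α=120°
  direction (-0.5000, 0.8660); cell (6,7); t to first gridline: x 0.9800, y 0.5774 (then +2.0000 / +1.1547)
    (6,8) via y @ 0.5774  # hit
  → r_3 = 0.5774

ranges = [1.0000, 0.5176, 0.5774]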